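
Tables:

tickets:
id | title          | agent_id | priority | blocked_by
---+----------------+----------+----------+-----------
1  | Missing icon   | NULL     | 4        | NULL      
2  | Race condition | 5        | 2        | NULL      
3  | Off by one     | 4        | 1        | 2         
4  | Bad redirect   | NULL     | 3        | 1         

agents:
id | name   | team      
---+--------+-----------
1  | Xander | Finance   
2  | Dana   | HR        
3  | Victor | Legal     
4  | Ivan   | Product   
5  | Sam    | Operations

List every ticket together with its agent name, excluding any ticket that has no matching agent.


INNER JOIN keeps only tickets rows whose agent_id matches an id in agents. Walk through each ticket:
  - ticket 1 (Missing icon): agent_id=NULL, no match -> dropped
  - ticket 2 (Race condition): agent_id=5 -> matches Sam
  - ticket 3 (Off by one): agent_id=4 -> matches Ivan
  - ticket 4 (Bad redirect): agent_id=NULL, no match -> dropped
So 2 of 4 rows are dropped.

SQL:
SELECT a.title, b.name AS agent
FROM tickets a
INNER JOIN agents b ON a.agent_id = b.id

Result:
title          | agent
---------------+------
Race condition | Sam  
Off by one     | Ivan 


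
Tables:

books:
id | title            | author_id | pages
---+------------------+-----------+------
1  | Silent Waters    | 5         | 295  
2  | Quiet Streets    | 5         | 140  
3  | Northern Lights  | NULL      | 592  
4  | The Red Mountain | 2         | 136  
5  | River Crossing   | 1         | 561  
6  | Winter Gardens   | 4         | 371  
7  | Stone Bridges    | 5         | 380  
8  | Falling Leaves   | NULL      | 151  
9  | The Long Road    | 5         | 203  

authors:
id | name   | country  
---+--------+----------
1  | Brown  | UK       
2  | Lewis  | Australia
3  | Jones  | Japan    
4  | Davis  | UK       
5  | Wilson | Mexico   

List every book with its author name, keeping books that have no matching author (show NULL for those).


LEFT JOIN keeps every row from books (the left table); where author_id has no match in authors, the author columns become NULL. Walk through each book:
  - book 1 (Silent Waters): author_id=5 -> matches Wilson
  - book 2 (Quiet Streets): author_id=5 -> matches Wilson
  - book 3 (Northern Lights): author_id=NULL, no match -> kept with NULL
  - book 4 (The Red Mountain): author_id=2 -> matches Lewis
  - book 5 (River Crossing): author_id=1 -> matches Brown
  - book 6 (Winter Gardens): author_id=4 -> matches Davis
  - book 7 (Stone Bridges): author_id=5 -> matches Wilson
  - book 8 (Falling Leaves): author_id=NULL, no match -> kept with NULL
  - book 9 (The Long Road): author_id=5 -> matches Wilson
All 9 rows appear; 2 have NULL author.

SQL:
SELECT a.title, b.name AS author
FROM books a
LEFT JOIN authors b ON a.author_id = b.id

Result:
title            | author
-----------------+-------
Silent Waters    | Wilson
Quiet Streets    | Wilson
Northern Lights  | NULL  
The Red Mountain | Lewis 
River Crossing   | Brown 
Winter Gardens   | Davis 
Stone Bridges    | Wilson
Falling Leaves   | NULL  
The Long Road    | Wilson


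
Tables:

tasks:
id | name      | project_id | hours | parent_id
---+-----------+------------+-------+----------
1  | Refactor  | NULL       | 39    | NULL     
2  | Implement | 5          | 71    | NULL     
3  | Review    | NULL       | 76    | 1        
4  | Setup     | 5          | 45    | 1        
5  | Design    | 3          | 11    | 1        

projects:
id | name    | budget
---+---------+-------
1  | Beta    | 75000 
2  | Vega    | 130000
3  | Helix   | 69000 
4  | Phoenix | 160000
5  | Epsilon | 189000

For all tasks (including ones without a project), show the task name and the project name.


LEFT JOIN keeps every row from tasks (the left table); where project_id has no match in projects, the project columns become NULL. Walk through each task:
  - task 1 (Refactor): project_id=NULL, no match -> kept with NULL
  - task 2 (Implement): project_id=5 -> matches Epsilon
  - task 3 (Review): project_id=NULL, no match -> kept with NULL
  - task 4 (Setup): project_id=5 -> matches Epsilon
  - task 5 (Design): project_id=3 -> matches Helix
All 5 rows appear; 2 have NULL project.

SQL:
SELECT a.name, b.name AS project
FROM tasks a
LEFT JOIN projects b ON a.project_id = b.id

Result:
name      | project
----------+--------
Refactor  | NULL   
Implement | Epsilon
Review    | NULL   
Setup     | Epsilon
Design    | Helix  


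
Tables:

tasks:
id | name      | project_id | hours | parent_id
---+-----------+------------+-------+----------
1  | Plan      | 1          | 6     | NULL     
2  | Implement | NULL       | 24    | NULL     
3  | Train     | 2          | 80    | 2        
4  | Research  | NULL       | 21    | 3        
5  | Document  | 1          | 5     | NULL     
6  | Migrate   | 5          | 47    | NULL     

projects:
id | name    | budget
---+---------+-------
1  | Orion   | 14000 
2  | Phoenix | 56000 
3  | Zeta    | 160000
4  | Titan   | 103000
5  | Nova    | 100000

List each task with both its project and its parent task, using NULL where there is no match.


Two LEFT JOINs from the same base table tasks: one to projects via project_id, one to tasks itself via parent_id. Both are LEFT so every task is preserved.
Match against projects:
  - task 1 (Plan): project_id=1 -> matches Orion
  - task 2 (Implement): project_id=NULL, no match -> kept with NULL
  - task 3 (Train): project_id=2 -> matches Phoenix
  - task 4 (Research): project_id=NULL, no match -> kept with NULL
  - task 5 (Document): project_id=1 -> matches Orion
  - task 6 (Migrate): project_id=5 -> matches Nova
Match against tasks (self):
  - task 1 (Plan): parent_id=NULL -> NULL
  - task 2 (Implement): parent_id=NULL -> NULL
  - task 3 (Train): parent_id=2 -> Implement
  - task 4 (Research): parent_id=3 -> Train
  - task 5 (Document): parent_id=NULL -> NULL
  - task 6 (Migrate): parent_id=NULL -> NULL

SQL:
SELECT a.name, b.name AS project, c.name AS parent
FROM tasks a
LEFT JOIN projects b ON a.project_id = b.id
LEFT JOIN tasks c ON a.parent_id = c.id

Result:
name      | project | parent   
----------+---------+----------
Plan      | Orion   | NULL     
Implement | NULL    | NULL     
Train     | Phoenix | Implement
Research  | NULL    | Train    
Document  | Orion   | NULL     
Migrate   | Nova    | NULL     


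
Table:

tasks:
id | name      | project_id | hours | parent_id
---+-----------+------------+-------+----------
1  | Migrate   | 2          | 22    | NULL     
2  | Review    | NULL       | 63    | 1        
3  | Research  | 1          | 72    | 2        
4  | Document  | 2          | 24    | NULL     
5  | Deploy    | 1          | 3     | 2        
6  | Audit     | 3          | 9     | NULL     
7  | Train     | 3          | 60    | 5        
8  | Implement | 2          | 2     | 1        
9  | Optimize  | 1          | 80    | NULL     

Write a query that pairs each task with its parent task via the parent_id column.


This is a self-join: tasks is joined to a second copy of itself, matching each row's parent_id to another row's id. Use LEFT JOIN so rows with parent_id=NULL are kept.
  - task 1 (Migrate): parent_id=NULL -> NULL
  - task 2 (Review): parent_id=1 -> Migrate
  - task 3 (Research): parent_id=2 -> Review
  - task 4 (Document): parent_id=NULL -> NULL
  - task 5 (Deploy): parent_id=2 -> Review
  - task 6 (Audit): parent_id=NULL -> NULL
  - task 7 (Train): parent_id=5 -> Deploy
  - task 8 (Implement): parent_id=1 -> Migrate
  - task 9 (Optimize): parent_id=NULL -> NULL

SQL:
SELECT a.name AS item, b.name AS parent
FROM tasks a
LEFT JOIN tasks b ON a.parent_id = b.id

Result:
item      | parent 
----------+--------
Migrate   | NULL   
Review    | Migrate
Research  | Review 
Document  | NULL   
Deploy    | Review 
Audit     | NULL   
Train     | Deploy 
Implement | Migrate
Optimize  | NULL   


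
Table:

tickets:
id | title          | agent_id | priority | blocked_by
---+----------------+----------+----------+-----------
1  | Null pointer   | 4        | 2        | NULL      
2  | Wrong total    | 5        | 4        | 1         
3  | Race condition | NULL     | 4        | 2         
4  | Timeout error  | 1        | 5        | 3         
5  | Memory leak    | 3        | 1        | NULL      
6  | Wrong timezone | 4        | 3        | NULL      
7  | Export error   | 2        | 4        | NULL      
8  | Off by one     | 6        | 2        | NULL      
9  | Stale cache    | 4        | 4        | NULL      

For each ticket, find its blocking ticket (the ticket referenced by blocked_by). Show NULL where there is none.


This is a self-join: tickets is joined to a second copy of itself, matching each row's blocked_by to another row's id. Use LEFT JOIN so rows with blocked_by=NULL are kept.
  - ticket 1 (Null pointer): blocked_by=NULL -> NULL
  - ticket 2 (Wrong total): blocked_by=1 -> Null pointer
  - ticket 3 (Race condition): blocked_by=2 -> Wrong total
  - ticket 4 (Timeout error): blocked_by=3 -> Race condition
  - ticket 5 (Memory leak): blocked_by=NULL -> NULL
  - ticket 6 (Wrong timezone): blocked_by=NULL -> NULL
  - ticket 7 (Export error): blocked_by=NULL -> NULL
  - ticket 8 (Off by one): blocked_by=NULL -> NULL
  - ticket 9 (Stale cache): blocked_by=NULL -> NULL

SQL:
SELECT a.title AS item, b.title AS blocked_by
FROM tickets a
LEFT JOIN tickets b ON a.blocked_by = b.id

Result:
item           | blocked_by    
---------------+---------------
Null pointer   | NULL          
Wrong total    | Null pointer  
Race condition | Wrong total   
Timeout error  | Race condition
Memory leak    | NULL          
Wrong timezone | NULL          
Export error   | NULL          
Off by one     | NULL          
Stale cache    | NULL          


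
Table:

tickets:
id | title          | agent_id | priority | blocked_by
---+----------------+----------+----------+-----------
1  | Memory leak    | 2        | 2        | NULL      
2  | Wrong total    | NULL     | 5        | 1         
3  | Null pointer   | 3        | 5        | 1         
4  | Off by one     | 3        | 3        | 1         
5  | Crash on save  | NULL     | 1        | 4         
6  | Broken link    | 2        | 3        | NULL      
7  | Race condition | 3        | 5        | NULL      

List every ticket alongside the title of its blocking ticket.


This is a self-join: tickets is joined to a second copy of itself, matching each row's blocked_by to another row's id. Use LEFT JOIN so rows with blocked_by=NULL are kept.
  - ticket 1 (Memory leak): blocked_by=NULL -> NULL
  - ticket 2 (Wrong total): blocked_by=1 -> Memory leak
  - ticket 3 (Null pointer): blocked_by=1 -> Memory leak
  - ticket 4 (Off by one): blocked_by=1 -> Memory leak
  - ticket 5 (Crash on save): blocked_by=4 -> Off by one
  - ticket 6 (Broken link): blocked_by=NULL -> NULL
  - ticket 7 (Race condition): blocked_by=NULL -> NULL

SQL:
SELECT a.title AS item, b.title AS blocked_by
FROM tickets a
LEFT JOIN tickets b ON a.blocked_by = b.id

Result:
item           | blocked_by 
---------------+------------
Memory leak    | NULL       
Wrong total    | Memory leak
Null pointer   | Memory leak
Off by one     | Memory leak
Crash on save  | Off by one 
Broken link    | NULL       
Race condition | NULL       


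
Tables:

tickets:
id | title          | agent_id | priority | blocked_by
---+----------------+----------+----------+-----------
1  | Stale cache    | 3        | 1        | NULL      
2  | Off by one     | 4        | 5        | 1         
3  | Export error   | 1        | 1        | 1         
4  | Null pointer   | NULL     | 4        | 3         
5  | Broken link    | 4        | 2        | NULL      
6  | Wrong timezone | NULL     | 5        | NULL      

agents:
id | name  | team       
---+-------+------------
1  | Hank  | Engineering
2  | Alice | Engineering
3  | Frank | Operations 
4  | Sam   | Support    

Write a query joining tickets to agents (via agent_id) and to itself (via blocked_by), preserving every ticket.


Two LEFT JOINs from the same base table tickets: one to agents via agent_id, one to tickets itself via blocked_by. Both are LEFT so every ticket is preserved.
Match against agents:
  - ticket 1 (Stale cache): agent_id=3 -> matches Frank
  - ticket 2 (Off by one): agent_id=4 -> matches Sam
  - ticket 3 (Export error): agent_id=1 -> matches Hank
  - ticket 4 (Null pointer): agent_id=NULL, no match -> kept with NULL
  - ticket 5 (Broken link): agent_id=4 -> matches Sam
  - ticket 6 (Wrong timezone): agent_id=NULL, no match -> kept with NULL
Match against tickets (self):
  - ticket 1 (Stale cache): blocked_by=NULL -> NULL
  - ticket 2 (Off by one): blocked_by=1 -> Stale cache
  - ticket 3 (Export error): blocked_by=1 -> Stale cache
  - ticket 4 (Null pointer): blocked_by=3 -> Export error
  - ticket 5 (Broken link): blocked_by=NULL -> NULL
  - ticket 6 (Wrong timezone): blocked_by=NULL -> NULL

SQL:
SELECT a.title, b.name AS agent, c.title AS blocked_by
FROM tickets a
LEFT JOIN agents b ON a.agent_id = b.id
LEFT JOIN tickets c ON a.blocked_by = c.id

Result:
title          | agent | blocked_by  
---------------+-------+-------------
Stale cache    | Frank | NULL        
Off by one     | Sam   | Stale cache 
Export error   | Hank  | Stale cache 
Null pointer   | NULL  | Export error
Broken link    | Sam   | NULL        
Wrong timezone | NULL  | NULL        


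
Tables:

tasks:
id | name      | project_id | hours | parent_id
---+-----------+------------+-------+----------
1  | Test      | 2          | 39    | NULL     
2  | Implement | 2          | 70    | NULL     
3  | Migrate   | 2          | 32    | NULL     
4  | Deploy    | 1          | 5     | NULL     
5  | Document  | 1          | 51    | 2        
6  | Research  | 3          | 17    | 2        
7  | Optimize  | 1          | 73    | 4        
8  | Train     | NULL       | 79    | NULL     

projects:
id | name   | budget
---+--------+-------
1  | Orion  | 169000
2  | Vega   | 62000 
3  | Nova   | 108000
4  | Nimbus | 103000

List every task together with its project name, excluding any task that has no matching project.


INNER JOIN keeps only tasks rows whose project_id matches an id in projects. Walk through each task:
  - task 1 (Test): project_id=2 -> matches Vega
  - task 2 (Implement): project_id=2 -> matches Vega
  - task 3 (Migrate): project_id=2 -> matches Vega
  - task 4 (Deploy): project_id=1 -> matches Orion
  - task 5 (Document): project_id=1 -> matches Orion
  - task 6 (Research): project_id=3 -> matches Nova
  - task 7 (Optimize): project_id=1 -> matches Orion
  - task 8 (Train): project_id=NULL, no match -> dropped
So 1 of 8 rows is dropped.

SQL:
SELECT a.name, b.name AS project
FROM tasks a
INNER JOIN projects b ON a.project_id = b.id

Result:
name      | project
----------+--------
Test      | Vega   
Implement | Vega   
Migrate   | Vega   
Deploy    | Orion  
Document  | Orion  
Research  | Nova   
Optimize  | Orion  


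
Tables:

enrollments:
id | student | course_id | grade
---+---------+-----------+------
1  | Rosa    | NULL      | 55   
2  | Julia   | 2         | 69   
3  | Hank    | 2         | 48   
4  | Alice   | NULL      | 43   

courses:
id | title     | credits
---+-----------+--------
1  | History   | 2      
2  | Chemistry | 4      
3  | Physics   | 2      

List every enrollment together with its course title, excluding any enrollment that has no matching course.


INNER JOIN keeps only enrollments rows whose course_id matches an id in courses. Walk through each enrollment:
  - enrollment 1 (Rosa): course_id=NULL, no match -> dropped
  - enrollment 2 (Julia): course_id=2 -> matches Chemistry
  - enrollment 3 (Hank): course_id=2 -> matches Chemistry
  - enrollment 4 (Alice): course_id=NULL, no match -> dropped
So 2 of 4 rows are dropped.

SQL:
SELECT a.student, b.title AS course
FROM enrollments a
INNER JOIN courses b ON a.course_id = b.id

Result:
student | course   
--------+----------
Julia   | Chemistry
Hank    | Chemistry


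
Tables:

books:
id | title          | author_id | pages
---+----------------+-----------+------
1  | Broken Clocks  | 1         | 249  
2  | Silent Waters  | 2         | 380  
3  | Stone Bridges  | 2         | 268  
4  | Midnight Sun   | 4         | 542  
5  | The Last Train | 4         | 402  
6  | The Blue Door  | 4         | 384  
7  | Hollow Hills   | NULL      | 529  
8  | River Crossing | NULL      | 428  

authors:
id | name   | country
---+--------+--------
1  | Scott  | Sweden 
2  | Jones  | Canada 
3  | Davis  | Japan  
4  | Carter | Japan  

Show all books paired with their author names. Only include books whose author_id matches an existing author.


INNER JOIN keeps only books rows whose author_id matches an id in authors. Walk through each book:
  - book 1 (Broken Clocks): author_id=1 -> matches Scott
  - book 2 (Silent Waters): author_id=2 -> matches Jones
  - book 3 (Stone Bridges): author_id=2 -> matches Jones
  - book 4 (Midnight Sun): author_id=4 -> matches Carter
  - book 5 (The Last Train): author_id=4 -> matches Carter
  - book 6 (The Blue Door): author_id=4 -> matches Carter
  - book 7 (Hollow Hills): author_id=NULL, no match -> dropped
  - book 8 (River Crossing): author_id=NULL, no match -> dropped
So 2 of 8 rows are dropped.

SQL:
SELECT a.title, b.name AS author
FROM books a
INNER JOIN authors b ON a.author_id = b.id

Result:
title          | author
---------------+-------
Broken Clocks  | Scott 
Silent Waters  | Jones 
Stone Bridges  | Jones 
Midnight Sun   | Carter
The Last Train | Carter
The Blue Door  | Carter


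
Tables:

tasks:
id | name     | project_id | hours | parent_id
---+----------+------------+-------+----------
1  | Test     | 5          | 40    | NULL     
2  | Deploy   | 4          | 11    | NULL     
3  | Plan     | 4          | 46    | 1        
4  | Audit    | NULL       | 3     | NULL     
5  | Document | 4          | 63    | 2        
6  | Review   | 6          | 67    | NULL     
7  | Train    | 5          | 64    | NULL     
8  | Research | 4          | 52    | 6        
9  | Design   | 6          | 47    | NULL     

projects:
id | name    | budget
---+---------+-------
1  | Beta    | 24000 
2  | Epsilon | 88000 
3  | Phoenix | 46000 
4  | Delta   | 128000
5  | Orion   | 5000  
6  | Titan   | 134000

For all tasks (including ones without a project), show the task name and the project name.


LEFT JOIN keeps every row from tasks (the left table); where project_id has no match in projects, the project columns become NULL. Walk through each task:
  - task 1 (Test): project_id=5 -> matches Orion
  - task 2 (Deploy): project_id=4 -> matches Delta
  - task 3 (Plan): project_id=4 -> matches Delta
  - task 4 (Audit): project_id=NULL, no match -> kept with NULL
  - task 5 (Document): project_id=4 -> matches Delta
  - task 6 (Review): project_id=6 -> matches Titan
  - task 7 (Train): project_id=5 -> matches Orion
  - task 8 (Research): project_id=4 -> matches Delta
  - task 9 (Design): project_id=6 -> matches Titan
All 9 rows appear; 1 has NULL project.

SQL:
SELECT a.name, b.name AS project
FROM tasks a
LEFT JOIN projects b ON a.project_id = b.id

Result:
name     | project
---------+--------
Test     | Orion  
Deploy   | Delta  
Plan     | Delta  
Audit    | NULL   
Document | Delta  
Review   | Titan  
Train    | Orion  
Research | Delta  
Design   | Titan  


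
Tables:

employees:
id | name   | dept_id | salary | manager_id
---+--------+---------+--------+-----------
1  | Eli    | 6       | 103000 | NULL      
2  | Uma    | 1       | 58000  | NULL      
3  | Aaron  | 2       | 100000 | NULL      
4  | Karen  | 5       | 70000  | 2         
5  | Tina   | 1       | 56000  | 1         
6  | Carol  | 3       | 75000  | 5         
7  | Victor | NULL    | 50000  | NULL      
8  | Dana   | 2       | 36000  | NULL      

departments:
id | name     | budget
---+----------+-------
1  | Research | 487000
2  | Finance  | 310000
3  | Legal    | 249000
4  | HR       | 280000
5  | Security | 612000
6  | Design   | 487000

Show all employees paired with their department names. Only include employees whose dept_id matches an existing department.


INNER JOIN keeps only employees rows whose dept_id matches an id in departments. Walk through each employee:
  - employee 1 (Eli): dept_id=6 -> matches Design
  - employee 2 (Uma): dept_id=1 -> matches Research
  - employee 3 (Aaron): dept_id=2 -> matches Finance
  - employee 4 (Karen): dept_id=5 -> matches Security
  - employee 5 (Tina): dept_id=1 -> matches Research
  - employee 6 (Carol): dept_id=3 -> matches Legal
  - employee 7 (Victor): dept_id=NULL, no match -> dropped
  - employee 8 (Dana): dept_id=2 -> matches Finance
So 1 of 8 rows is dropped.

SQL:
SELECT a.name, b.name AS department
FROM employees a
INNER JOIN departments b ON a.dept_id = b.id

Result:
name  | department
------+-----------
Eli   | Design    
Uma   | Research  
Aaron | Finance   
Karen | Security  
Tina  | Research  
Carol | Legal     
Dana  | Finance   


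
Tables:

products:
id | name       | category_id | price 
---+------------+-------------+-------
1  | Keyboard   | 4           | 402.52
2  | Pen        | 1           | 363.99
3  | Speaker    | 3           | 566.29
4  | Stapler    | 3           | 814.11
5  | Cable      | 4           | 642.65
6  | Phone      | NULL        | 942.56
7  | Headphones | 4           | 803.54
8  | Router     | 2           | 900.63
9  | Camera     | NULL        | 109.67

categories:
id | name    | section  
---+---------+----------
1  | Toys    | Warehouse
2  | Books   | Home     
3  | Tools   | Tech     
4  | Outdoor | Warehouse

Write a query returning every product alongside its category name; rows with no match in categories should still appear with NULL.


LEFT JOIN keeps every row from products (the left table); where category_id has no match in categories, the category columns become NULL. Walk through each product:
  - product 1 (Keyboard): category_id=4 -> matches Outdoor
  - product 2 (Pen): category_id=1 -> matches Toys
  - product 3 (Speaker): category_id=3 -> matches Tools
  - product 4 (Stapler): category_id=3 -> matches Tools
  - product 5 (Cable): category_id=4 -> matches Outdoor
  - product 6 (Phone): category_id=NULL, no match -> kept with NULL
  - product 7 (Headphones): category_id=4 -> matches Outdoor
  - product 8 (Router): category_id=2 -> matches Books
  - product 9 (Camera): category_id=NULL, no match -> kept with NULL
All 9 rows appear; 2 have NULL category.

SQL:
SELECT a.name, b.name AS category
FROM products a
LEFT JOIN categories b ON a.category_id = b.id

Result:
name       | category
-----------+---------
Keyboard   | Outdoor 
Pen        | Toys    
Speaker    | Tools   
Stapler    | Tools   
Cable      | Outdoor 
Phone      | NULL    
Headphones | Outdoor 
Router     | Books   
Camera     | NULL    


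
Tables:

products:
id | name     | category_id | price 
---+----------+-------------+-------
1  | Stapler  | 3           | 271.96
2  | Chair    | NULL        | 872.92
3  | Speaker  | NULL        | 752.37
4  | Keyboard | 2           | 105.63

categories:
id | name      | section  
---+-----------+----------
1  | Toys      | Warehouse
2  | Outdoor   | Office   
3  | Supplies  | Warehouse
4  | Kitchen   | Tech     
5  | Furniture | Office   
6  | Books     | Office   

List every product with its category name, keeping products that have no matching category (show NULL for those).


LEFT JOIN keeps every row from products (the left table); where category_id has no match in categories, the category columns become NULL. Walk through each product:
  - product 1 (Stapler): category_id=3 -> matches Supplies
  - product 2 (Chair): category_id=NULL, no match -> kept with NULL
  - product 3 (Speaker): category_id=NULL, no match -> kept with NULL
  - product 4 (Keyboard): category_id=2 -> matches Outdoor
All 4 rows appear; 2 have NULL category.

SQL:
SELECT a.name, b.name AS category
FROM products a
LEFT JOIN categories b ON a.category_id = b.id

Result:
name     | category
---------+---------
Stapler  | Supplies
Chair    | NULL    
Speaker  | NULL    
Keyboard | Outdoor 


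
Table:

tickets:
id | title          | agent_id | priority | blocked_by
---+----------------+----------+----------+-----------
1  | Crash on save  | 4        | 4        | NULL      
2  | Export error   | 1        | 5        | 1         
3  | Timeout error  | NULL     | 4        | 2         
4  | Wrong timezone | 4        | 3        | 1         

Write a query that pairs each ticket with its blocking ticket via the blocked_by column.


This is a self-join: tickets is joined to a second copy of itself, matching each row's blocked_by to another row's id. Use LEFT JOIN so rows with blocked_by=NULL are kept.
  - ticket 1 (Crash on save): blocked_by=NULL -> NULL
  - ticket 2 (Export error): blocked_by=1 -> Crash on save
  - ticket 3 (Timeout error): blocked_by=2 -> Export error
  - ticket 4 (Wrong timezone): blocked_by=1 -> Crash on save

SQL:
SELECT a.title AS item, b.title AS blocked_by
FROM tickets a
LEFT JOIN tickets b ON a.blocked_by = b.id

Result:
item           | blocked_by   
---------------+--------------
Crash on save  | NULL         
Export error   | Crash on save
Timeout error  | Export error 
Wrong timezone | Crash on save


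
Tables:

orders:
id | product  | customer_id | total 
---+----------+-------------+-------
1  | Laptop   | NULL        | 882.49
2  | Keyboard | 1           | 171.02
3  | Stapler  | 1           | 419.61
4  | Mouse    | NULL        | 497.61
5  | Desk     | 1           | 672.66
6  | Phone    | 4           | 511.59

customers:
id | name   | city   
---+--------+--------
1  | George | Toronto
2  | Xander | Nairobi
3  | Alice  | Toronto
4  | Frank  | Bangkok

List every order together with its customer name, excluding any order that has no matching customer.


INNER JOIN keeps only orders rows whose customer_id matches an id in customers. Walk through each order:
  - order 1 (Laptop): customer_id=NULL, no match -> dropped
  - order 2 (Keyboard): customer_id=1 -> matches George
  - order 3 (Stapler): customer_id=1 -> matches George
  - order 4 (Mouse): customer_id=NULL, no match -> dropped
  - order 5 (Desk): customer_id=1 -> matches George
  - order 6 (Phone): customer_id=4 -> matches Frank
So 2 of 6 rows are dropped.

SQL:
SELECT a.product, b.name AS customer
FROM orders a
INNER JOIN customers b ON a.customer_id = b.id

Result:
product  | customer
---------+---------
Keyboard | George  
Stapler  | George  
Desk     | George  
Phone    | Frank   


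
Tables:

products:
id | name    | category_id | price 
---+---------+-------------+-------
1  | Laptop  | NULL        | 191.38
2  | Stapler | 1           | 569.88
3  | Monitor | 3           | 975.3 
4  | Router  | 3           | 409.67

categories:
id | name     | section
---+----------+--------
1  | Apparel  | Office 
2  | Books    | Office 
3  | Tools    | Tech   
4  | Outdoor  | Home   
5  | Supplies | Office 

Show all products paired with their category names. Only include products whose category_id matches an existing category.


INNER JOIN keeps only products rows whose category_id matches an id in categories. Walk through each product:
  - product 1 (Laptop): category_id=NULL, no match -> dropped
  - product 2 (Stapler): category_id=1 -> matches Apparel
  - product 3 (Monitor): category_id=3 -> matches Tools
  - product 4 (Router): category_id=3 -> matches Tools
So 1 of 4 rows is dropped.

SQL:
SELECT a.name, b.name AS category
FROM products a
INNER JOIN categories b ON a.category_id = b.id

Result:
name    | category
--------+---------
Stapler | Apparel 
Monitor | Tools   
Router  | Tools   


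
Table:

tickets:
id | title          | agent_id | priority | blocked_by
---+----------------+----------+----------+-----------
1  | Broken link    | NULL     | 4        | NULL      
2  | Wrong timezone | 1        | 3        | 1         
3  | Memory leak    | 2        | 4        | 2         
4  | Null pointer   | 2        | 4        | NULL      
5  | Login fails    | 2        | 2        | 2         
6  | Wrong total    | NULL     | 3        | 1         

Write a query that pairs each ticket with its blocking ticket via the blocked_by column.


This is a self-join: tickets is joined to a second copy of itself, matching each row's blocked_by to another row's id. Use LEFT JOIN so rows with blocked_by=NULL are kept.
  - ticket 1 (Broken link): blocked_by=NULL -> NULL
  - ticket 2 (Wrong timezone): blocked_by=1 -> Broken link
  - ticket 3 (Memory leak): blocked_by=2 -> Wrong timezone
  - ticket 4 (Null pointer): blocked_by=NULL -> NULL
  - ticket 5 (Login fails): blocked_by=2 -> Wrong timezone
  - ticket 6 (Wrong total): blocked_by=1 -> Broken link

SQL:
SELECT a.title AS item, b.title AS blocked_by
FROM tickets a
LEFT JOIN tickets b ON a.blocked_by = b.id

Result:
item           | blocked_by    
---------------+---------------
Broken link    | NULL          
Wrong timezone | Broken link   
Memory leak    | Wrong timezone
Null pointer   | NULL          
Login fails    | Wrong timezone
Wrong total    | Broken link   


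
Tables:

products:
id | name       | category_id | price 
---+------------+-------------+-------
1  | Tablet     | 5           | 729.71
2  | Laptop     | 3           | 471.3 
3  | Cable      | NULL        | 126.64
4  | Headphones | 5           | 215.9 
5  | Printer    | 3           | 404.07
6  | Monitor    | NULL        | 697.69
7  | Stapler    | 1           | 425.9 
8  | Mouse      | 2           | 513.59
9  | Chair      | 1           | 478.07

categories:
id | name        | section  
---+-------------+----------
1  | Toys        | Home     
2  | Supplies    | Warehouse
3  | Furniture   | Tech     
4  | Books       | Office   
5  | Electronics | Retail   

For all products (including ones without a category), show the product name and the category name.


LEFT JOIN keeps every row from products (the left table); where category_id has no match in categories, the category columns become NULL. Walk through each product:
  - product 1 (Tablet): category_id=5 -> matches Electronics
  - product 2 (Laptop): category_id=3 -> matches Furniture
  - product 3 (Cable): category_id=NULL, no match -> kept with NULL
  - product 4 (Headphones): category_id=5 -> matches Electronics
  - product 5 (Printer): category_id=3 -> matches Furniture
  - product 6 (Monitor): category_id=NULL, no match -> kept with NULL
  - product 7 (Stapler): category_id=1 -> matches Toys
  - product 8 (Mouse): category_id=2 -> matches Supplies
  - product 9 (Chair): category_id=1 -> matches Toys
All 9 rows appear; 2 have NULL category.

SQL:
SELECT a.name, b.name AS category
FROM products a
LEFT JOIN categories b ON a.category_id = b.id

Result:
name       | category   
-----------+------------
Tablet     | Electronics
Laptop     | Furniture  
Cable      | NULL       
Headphones | Electronics
Printer    | Furniture  
Monitor    | NULL       
Stapler    | Toys       
Mouse      | Supplies   
Chair      | Toys       


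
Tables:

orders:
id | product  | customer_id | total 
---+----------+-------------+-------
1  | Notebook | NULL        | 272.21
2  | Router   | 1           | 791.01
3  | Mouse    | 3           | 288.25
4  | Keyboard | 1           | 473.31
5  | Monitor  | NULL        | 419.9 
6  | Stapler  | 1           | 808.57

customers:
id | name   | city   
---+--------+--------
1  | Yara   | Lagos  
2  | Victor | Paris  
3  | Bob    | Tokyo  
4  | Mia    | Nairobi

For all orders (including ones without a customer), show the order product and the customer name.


LEFT JOIN keeps every row from orders (the left table); where customer_id has no match in customers, the customer columns become NULL. Walk through each order:
  - order 1 (Notebook): customer_id=NULL, no match -> kept with NULL
  - order 2 (Router): customer_id=1 -> matches Yara
  - order 3 (Mouse): customer_id=3 -> matches Bob
  - order 4 (Keyboard): customer_id=1 -> matches Yara
  - order 5 (Monitor): customer_id=NULL, no match -> kept with NULL
  - order 6 (Stapler): customer_id=1 -> matches Yara
All 6 rows appear; 2 have NULL customer.

SQL:
SELECT a.product, b.name AS customer
FROM orders a
LEFT JOIN customers b ON a.customer_id = b.id

Result:
product  | customer
---------+---------
Notebook | NULL    
Router   | Yara    
Mouse    | Bob     
Keyboard | Yara    
Monitor  | NULL    
Stapler  | Yara    


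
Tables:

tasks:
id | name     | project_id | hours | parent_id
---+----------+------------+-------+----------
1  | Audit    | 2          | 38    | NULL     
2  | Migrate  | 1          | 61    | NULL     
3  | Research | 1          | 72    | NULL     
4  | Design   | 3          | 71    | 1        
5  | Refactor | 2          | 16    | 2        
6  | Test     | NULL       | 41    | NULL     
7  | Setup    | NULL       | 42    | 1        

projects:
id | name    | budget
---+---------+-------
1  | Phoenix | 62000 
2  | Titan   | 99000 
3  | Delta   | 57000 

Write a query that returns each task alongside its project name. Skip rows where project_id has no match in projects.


INNER JOIN keeps only tasks rows whose project_id matches an id in projects. Walk through each task:
  - task 1 (Audit): project_id=2 -> matches Titan
  - task 2 (Migrate): project_id=1 -> matches Phoenix
  - task 3 (Research): project_id=1 -> matches Phoenix
  - task 4 (Design): project_id=3 -> matches Delta
  - task 5 (Refactor): project_id=2 -> matches Titan
  - task 6 (Test): project_id=NULL, no match -> dropped
  - task 7 (Setup): project_id=NULL, no match -> dropped
So 2 of 7 rows are dropped.

SQL:
SELECT a.name, b.name AS project
FROM tasks a
INNER JOIN projects b ON a.project_id = b.id

Result:
name     | project
---------+--------
Audit    | Titan  
Migrate  | Phoenix
Research | Phoenix
Design   | Delta  
Refactor | Titan  


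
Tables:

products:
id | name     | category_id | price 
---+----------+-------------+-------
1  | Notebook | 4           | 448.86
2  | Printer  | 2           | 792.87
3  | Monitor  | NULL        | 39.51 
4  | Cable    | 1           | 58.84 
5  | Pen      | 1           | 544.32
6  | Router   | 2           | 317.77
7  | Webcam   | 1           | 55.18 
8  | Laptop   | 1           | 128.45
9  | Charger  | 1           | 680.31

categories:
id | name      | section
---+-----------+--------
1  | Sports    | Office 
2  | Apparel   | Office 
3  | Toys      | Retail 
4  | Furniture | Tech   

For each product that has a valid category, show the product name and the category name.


INNER JOIN keeps only products rows whose category_id matches an id in categories. Walk through each product:
  - product 1 (Notebook): category_id=4 -> matches Furniture
  - product 2 (Printer): category_id=2 -> matches Apparel
  - product 3 (Monitor): category_id=NULL, no match -> dropped
  - product 4 (Cable): category_id=1 -> matches Sports
  - product 5 (Pen): category_id=1 -> matches Sports
  - product 6 (Router): category_id=2 -> matches Apparel
  - product 7 (Webcam): category_id=1 -> matches Sports
  - product 8 (Laptop): category_id=1 -> matches Sports
  - product 9 (Charger): category_id=1 -> matches Sports
So 1 of 9 rows is dropped.

SQL:
SELECT a.name, b.name AS category
FROM products a
INNER JOIN categories b ON a.category_id = b.id

Result:
name     | category 
---------+----------
Notebook | Furniture
Printer  | Apparel  
Cable    | Sports   
Pen      | Sports   
Router   | Apparel  
Webcam   | Sports   
Laptop   | Sports   
Charger  | Sports   


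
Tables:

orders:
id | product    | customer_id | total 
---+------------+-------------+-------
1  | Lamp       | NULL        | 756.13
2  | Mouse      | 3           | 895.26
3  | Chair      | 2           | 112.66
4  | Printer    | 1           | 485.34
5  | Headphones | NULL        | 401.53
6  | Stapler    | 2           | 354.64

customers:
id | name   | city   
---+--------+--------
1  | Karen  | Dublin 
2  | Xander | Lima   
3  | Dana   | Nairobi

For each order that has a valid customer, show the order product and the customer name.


INNER JOIN keeps only orders rows whose customer_id matches an id in customers. Walk through each order:
  - order 1 (Lamp): customer_id=NULL, no match -> dropped
  - order 2 (Mouse): customer_id=3 -> matches Dana
  - order 3 (Chair): customer_id=2 -> matches Xander
  - order 4 (Printer): customer_id=1 -> matches Karen
  - order 5 (Headphones): customer_id=NULL, no match -> dropped
  - order 6 (Stapler): customer_id=2 -> matches Xander
So 2 of 6 rows are dropped.

SQL:
SELECT a.product, b.name AS customer
FROM orders a
INNER JOIN customers b ON a.customer_id = b.id

Result:
product | customer
--------+---------
Mouse   | Dana    
Chair   | Xander  
Printer | Karen   
Stapler | Xander  


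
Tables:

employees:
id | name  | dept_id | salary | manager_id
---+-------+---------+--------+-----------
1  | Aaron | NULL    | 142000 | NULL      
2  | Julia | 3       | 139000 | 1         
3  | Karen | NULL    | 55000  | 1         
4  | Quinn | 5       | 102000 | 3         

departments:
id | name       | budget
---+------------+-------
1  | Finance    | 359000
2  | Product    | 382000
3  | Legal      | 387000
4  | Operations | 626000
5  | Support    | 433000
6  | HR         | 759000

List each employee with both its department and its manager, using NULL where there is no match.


Two LEFT JOINs from the same base table employees: one to departments via dept_id, one to employees itself via manager_id. Both are LEFT so every employee is preserved.
Match against departments:
  - employee 1 (Aaron): dept_id=NULL, no match -> kept with NULL
  - employee 2 (Julia): dept_id=3 -> matches Legal
  - employee 3 (Karen): dept_id=NULL, no match -> kept with NULL
  - employee 4 (Quinn): dept_id=5 -> matches Support
Match against employees (self):
  - employee 1 (Aaron): manager_id=NULL -> NULL
  - employee 2 (Julia): manager_id=1 -> Aaron
  - employee 3 (Karen): manager_id=1 -> Aaron
  - employee 4 (Quinn): manager_id=3 -> Karen

SQL:
SELECT a.name, b.name AS department, c.name AS manager
FROM employees a
LEFT JOIN departments b ON a.dept_id = b.id
LEFT JOIN employees c ON a.manager_id = c.id

Result:
name  | department | manager
------+------------+--------
Aaron | NULL       | NULL   
Julia | Legal      | Aaron  
Karen | NULL       | Aaron  
Quinn | Support    | Karen  


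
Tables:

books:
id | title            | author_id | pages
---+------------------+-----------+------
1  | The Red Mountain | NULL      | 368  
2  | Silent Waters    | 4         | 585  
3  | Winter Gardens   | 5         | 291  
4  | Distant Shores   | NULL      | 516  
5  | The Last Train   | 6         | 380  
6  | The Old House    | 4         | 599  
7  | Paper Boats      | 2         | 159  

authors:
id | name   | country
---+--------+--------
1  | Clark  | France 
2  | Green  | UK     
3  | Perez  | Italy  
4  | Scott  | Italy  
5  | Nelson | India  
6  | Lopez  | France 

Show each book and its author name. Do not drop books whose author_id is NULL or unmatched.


LEFT JOIN keeps every row from books (the left table); where author_id has no match in authors, the author columns become NULL. Walk through each book:
  - book 1 (The Red Mountain): author_id=NULL, no match -> kept with NULL
  - book 2 (Silent Waters): author_id=4 -> matches Scott
  - book 3 (Winter Gardens): author_id=5 -> matches Nelson
  - book 4 (Distant Shores): author_id=NULL, no match -> kept with NULL
  - book 5 (The Last Train): author_id=6 -> matches Lopez
  - book 6 (The Old House): author_id=4 -> matches Scott
  - book 7 (Paper Boats): author_id=2 -> matches Green
All 7 rows appear; 2 have NULL author.

SQL:
SELECT a.title, b.name AS author
FROM books a
LEFT JOIN authors b ON a.author_id = b.id

Result:
title            | author
-----------------+-------
The Red Mountain | NULL  
Silent Waters    | Scott 
Winter Gardens   | Nelson
Distant Shores   | NULL  
The Last Train   | Lopez 
The Old House    | Scott 
Paper Boats      | Green 


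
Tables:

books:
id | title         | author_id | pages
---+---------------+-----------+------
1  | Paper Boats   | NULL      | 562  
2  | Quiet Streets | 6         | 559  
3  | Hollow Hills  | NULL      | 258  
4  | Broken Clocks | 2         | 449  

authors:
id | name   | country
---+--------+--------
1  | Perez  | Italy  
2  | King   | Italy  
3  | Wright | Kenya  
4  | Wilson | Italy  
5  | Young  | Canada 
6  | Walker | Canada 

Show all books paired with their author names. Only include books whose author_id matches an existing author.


INNER JOIN keeps only books rows whose author_id matches an id in authors. Walk through each book:
  - book 1 (Paper Boats): author_id=NULL, no match -> dropped
  - book 2 (Quiet Streets): author_id=6 -> matches Walker
  - book 3 (Hollow Hills): author_id=NULL, no match -> dropped
  - book 4 (Broken Clocks): author_id=2 -> matches King
So 2 of 4 rows are dropped.

SQL:
SELECT a.title, b.name AS author
FROM books a
INNER JOIN authors b ON a.author_id = b.id

Result:
title         | author
--------------+-------
Quiet Streets | Walker
Broken Clocks | King  
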